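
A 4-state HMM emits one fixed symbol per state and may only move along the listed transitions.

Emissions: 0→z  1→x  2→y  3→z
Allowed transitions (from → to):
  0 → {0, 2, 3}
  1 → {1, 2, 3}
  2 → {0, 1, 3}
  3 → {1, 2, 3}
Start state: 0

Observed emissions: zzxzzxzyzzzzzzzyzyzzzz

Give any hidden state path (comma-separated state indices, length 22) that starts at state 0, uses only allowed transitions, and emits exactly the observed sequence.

0,3,1,3,3,1,3,2,0,0,0,0,0,0,3,2,3,2,0,0,0,0

  pos 0: z in {0,3}, choose 0; start
  pos 1: z in {0,3}, choose 3; 0->3 ok
  pos 2: x in {1}, choose 1; 3->1 ok
  pos 3: z in {0,3}, choose 3; 1->3 ok
  pos 4: z in {0,3}, choose 3; 3->3 ok
  pos 5: x in {1}, choose 1; 3->1 ok
  pos 6: z in {0,3}, choose 3; 1->3 ok
  pos 7: y in {2}, choose 2; 3->2 ok
  pos 8: z in {0,3}, choose 0; 2->0 ok
  pos 9: z in {0,3}, choose 0; 0->0 ok
  pos 10: z in {0,3}, choose 0; 0->0 ok
  pos 11: z in {0,3}, choose 0; 0->0 ok
  pos 12: z in {0,3}, choose 0; 0->0 ok
  pos 13: z in {0,3}, choose 0; 0->0 ok
  pos 14: z in {0,3}, choose 3; 0->3 ok
  pos 15: y in {2}, choose 2; 3->2 ok
  pos 16: z in {0,3}, choose 3; 2->3 ok
  pos 17: y in {2}, choose 2; 3->2 ok
  pos 18: z in {0,3}, choose 0; 2->0 ok
  pos 19: z in {0,3}, choose 0; 0->0 ok
  pos 20: z in {0,3}, choose 0; 0->0 ok
  pos 21: z in {0,3}, choose 0; 0->0 ok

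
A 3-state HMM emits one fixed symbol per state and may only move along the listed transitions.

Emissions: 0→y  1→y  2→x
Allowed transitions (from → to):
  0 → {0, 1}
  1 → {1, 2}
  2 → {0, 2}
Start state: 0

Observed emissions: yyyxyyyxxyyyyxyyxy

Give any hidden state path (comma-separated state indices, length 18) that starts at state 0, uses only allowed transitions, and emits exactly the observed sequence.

0,0,1,2,0,0,1,2,2,0,0,0,1,2,0,1,2,0

  [0] y  {0,1}  => 0  start
  [1] y  {0,1}  => 0  0->0 ok
  [2] y  {0,1}  => 1  0->1 ok
  [3] x  {2}  => 2  1->2 ok
  [4] y  {0,1}  => 0  2->0 ok
  [5] y  {0,1}  => 0  0->0 ok
  [6] y  {0,1}  => 1  0->1 ok
  [7] x  {2}  => 2  1->2 ok
  [8] x  {2}  => 2  2->2 ok
  [9] y  {0,1}  => 0  2->0 ok
  [10] y  {0,1}  => 0  0->0 ok
  [11] y  {0,1}  => 0  0->0 ok
  [12] y  {0,1}  => 1  0->1 ok
  [13] x  {2}  => 2  1->2 ok
  [14] y  {0,1}  => 0  2->0 ok
  [15] y  {0,1}  => 1  0->1 ok
  [16] x  {2}  => 2  1->2 ok
  [17] y  {0,1}  => 0  2->0 ok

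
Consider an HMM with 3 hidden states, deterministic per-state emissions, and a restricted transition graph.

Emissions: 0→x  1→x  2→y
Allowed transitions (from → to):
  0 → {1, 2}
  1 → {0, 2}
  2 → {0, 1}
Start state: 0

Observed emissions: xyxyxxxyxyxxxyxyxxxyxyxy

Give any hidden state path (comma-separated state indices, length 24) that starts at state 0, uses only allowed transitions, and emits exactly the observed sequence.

  t0 'x' -> {0,1}, take 0 (start)
  t1 'y' -> {2}, take 2 (0->2 ok)
  t2 'x' -> {0,1}, take 0 (2->0 ok)
  t3 'y' -> {2}, take 2 (0->2 ok)
  t4 'x' -> {0,1}, take 0 (2->0 ok)
  t5 'x' -> {0,1}, take 1 (0->1 ok)
  t6 'x' -> {0,1}, take 0 (1->0 ok)
  t7 'y' -> {2}, take 2 (0->2 ok)
  t8 'x' -> {0,1}, take 0 (2->0 ok)
  t9 'y' -> {2}, take 2 (0->2 ok)
  t10 'x' -> {0,1}, take 0 (2->0 ok)
  t11 'x' -> {0,1}, take 1 (0->1 ok)
  t12 'x' -> {0,1}, take 0 (1->0 ok)
  t13 'y' -> {2}, take 2 (0->2 ok)
  t14 'x' -> {0,1}, take 1 (2->1 ok)
  t15 'y' -> {2}, take 2 (1->2 ok)
  t16 'x' -> {0,1}, take 0 (2->0 ok)
  t17 'x' -> {0,1}, take 1 (0->1 ok)
  t18 'x' -> {0,1}, take 0 (1->0 ok)
  t19 'y' -> {2}, take 2 (0->2 ok)
  t20 'x' -> {0,1}, take 1 (2->1 ok)
  t21 'y' -> {2}, take 2 (1->2 ok)
  t22 'x' -> {0,1}, take 0 (2->0 ok)
  t23 'y' -> {2}, take 2 (0->2 ok)

0,2,0,2,0,1,0,2,0,2,0,1,0,2,1,2,0,1,0,2,1,2,0,2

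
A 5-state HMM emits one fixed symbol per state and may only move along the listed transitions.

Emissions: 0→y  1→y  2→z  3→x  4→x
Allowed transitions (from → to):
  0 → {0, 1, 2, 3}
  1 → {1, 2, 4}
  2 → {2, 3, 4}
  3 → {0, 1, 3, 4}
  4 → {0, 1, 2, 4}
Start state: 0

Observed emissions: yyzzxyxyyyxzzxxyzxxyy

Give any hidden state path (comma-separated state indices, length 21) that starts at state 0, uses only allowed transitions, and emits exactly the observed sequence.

0,1,2,2,4,0,3,1,1,1,4,2,2,3,4,0,2,4,4,0,1

  pos 0: y in {0,1}, choose 0; start
  pos 1: y in {0,1}, choose 1; 0->1 ok
  pos 2: z in {2}, choose 2; 1->2 ok
  pos 3: z in {2}, choose 2; 2->2 ok
  pos 4: x in {3,4}, choose 4; 2->4 ok
  pos 5: y in {0,1}, choose 0; 4->0 ok
  pos 6: x in {3,4}, choose 3; 0->3 ok
  pos 7: y in {0,1}, choose 1; 3->1 ok
  pos 8: y in {0,1}, choose 1; 1->1 ok
  pos 9: y in {0,1}, choose 1; 1->1 ok
  pos 10: x in {3,4}, choose 4; 1->4 ok
  pos 11: z in {2}, choose 2; 4->2 ok
  pos 12: z in {2}, choose 2; 2->2 ok
  pos 13: x in {3,4}, choose 3; 2->3 ok
  pos 14: x in {3,4}, choose 4; 3->4 ok
  pos 15: y in {0,1}, choose 0; 4->0 ok
  pos 16: z in {2}, choose 2; 0->2 ok
  pos 17: x in {3,4}, choose 4; 2->4 ok
  pos 18: x in {3,4}, choose 4; 4->4 ok
  pos 19: y in {0,1}, choose 0; 4->0 ok
  pos 20: y in {0,1}, choose 1; 0->1 ok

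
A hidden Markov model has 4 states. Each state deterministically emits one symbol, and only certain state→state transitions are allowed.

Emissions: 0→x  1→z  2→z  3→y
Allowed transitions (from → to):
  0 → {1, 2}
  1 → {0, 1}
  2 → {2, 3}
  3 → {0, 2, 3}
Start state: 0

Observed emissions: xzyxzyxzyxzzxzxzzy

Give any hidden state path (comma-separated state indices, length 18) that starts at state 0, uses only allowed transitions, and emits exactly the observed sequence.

  t0 'x' -> {0}, take 0 (start)
  t1 'z' -> {1,2}, take 2 (0->2 ok)
  t2 'y' -> {3}, take 3 (2->3 ok)
  t3 'x' -> {0}, take 0 (3->0 ok)
  t4 'z' -> {1,2}, take 2 (0->2 ok)
  t5 'y' -> {3}, take 3 (2->3 ok)
  t6 'x' -> {0}, take 0 (3->0 ok)
  t7 'z' -> {1,2}, take 2 (0->2 ok)
  t8 'y' -> {3}, take 3 (2->3 ok)
  t9 'x' -> {0}, take 0 (3->0 ok)
  t10 'z' -> {1,2}, take 1 (0->1 ok)
  t11 'z' -> {1,2}, take 1 (1->1 ok)
  t12 'x' -> {0}, take 0 (1->0 ok)
  t13 'z' -> {1,2}, take 1 (0->1 ok)
  t14 'x' -> {0}, take 0 (1->0 ok)
  t15 'z' -> {1,2}, take 2 (0->2 ok)
  t16 'z' -> {1,2}, take 2 (2->2 ok)
  t17 'y' -> {3}, take 3 (2->3 ok)

0,2,3,0,2,3,0,2,3,0,1,1,0,1,0,2,2,3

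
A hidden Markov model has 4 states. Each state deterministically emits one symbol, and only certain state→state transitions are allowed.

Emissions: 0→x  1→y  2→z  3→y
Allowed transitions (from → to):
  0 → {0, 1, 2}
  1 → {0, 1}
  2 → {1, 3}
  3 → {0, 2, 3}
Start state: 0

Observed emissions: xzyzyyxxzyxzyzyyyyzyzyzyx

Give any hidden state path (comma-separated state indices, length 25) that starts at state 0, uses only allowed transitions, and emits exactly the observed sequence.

  [0] x  {0}  => 0  start
  [1] z  {2}  => 2  0->2 ok
  [2] y  {1,3}  => 3  2->3 ok
  [3] z  {2}  => 2  3->2 ok
  [4] y  {1,3}  => 1  2->1 ok
  [5] y  {1,3}  => 1  1->1 ok
  [6] x  {0}  => 0  1->0 ok
  [7] x  {0}  => 0  0->0 ok
  [8] z  {2}  => 2  0->2 ok
  [9] y  {1,3}  => 1  2->1 ok
  [10] x  {0}  => 0  1->0 ok
  [11] z  {2}  => 2  0->2 ok
  [12] y  {1,3}  => 3  2->3 ok
  [13] z  {2}  => 2  3->2 ok
  [14] y  {1,3}  => 3  2->3 ok
  [15] y  {1,3}  => 3  3->3 ok
  [16] y  {1,3}  => 3  3->3 ok
  [17] y  {1,3}  => 3  3->3 ok
  [18] z  {2}  => 2  3->2 ok
  [19] y  {1,3}  => 3  2->3 ok
  [20] z  {2}  => 2  3->2 ok
  [21] y  {1,3}  => 3  2->3 ok
  [22] z  {2}  => 2  3->2 ok
  [23] y  {1,3}  => 3  2->3 ok
  [24] x  {0}  => 0  3->0 ok

0,2,3,2,1,1,0,0,2,1,0,2,3,2,3,3,3,3,2,3,2,3,2,3,0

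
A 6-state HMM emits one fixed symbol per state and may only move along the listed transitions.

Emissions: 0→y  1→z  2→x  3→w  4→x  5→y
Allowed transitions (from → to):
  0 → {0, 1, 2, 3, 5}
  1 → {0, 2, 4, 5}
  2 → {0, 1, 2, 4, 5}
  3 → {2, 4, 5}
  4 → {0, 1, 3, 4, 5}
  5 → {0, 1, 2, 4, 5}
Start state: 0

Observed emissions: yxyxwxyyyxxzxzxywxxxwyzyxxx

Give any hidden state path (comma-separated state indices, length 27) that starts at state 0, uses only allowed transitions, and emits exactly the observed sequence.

0,2,5,4,3,2,0,0,0,2,2,1,4,1,2,0,3,2,4,4,3,5,1,5,2,4,4

  [0] y  {0,5}  => 0  start
  [1] x  {2,4}  => 2  0->2 ok
  [2] y  {0,5}  => 5  2->5 ok
  [3] x  {2,4}  => 4  5->4 ok
  [4] w  {3}  => 3  4->3 ok
  [5] x  {2,4}  => 2  3->2 ok
  [6] y  {0,5}  => 0  2->0 ok
  [7] y  {0,5}  => 0  0->0 ok
  [8] y  {0,5}  => 0  0->0 ok
  [9] x  {2,4}  => 2  0->2 ok
  [10] x  {2,4}  => 2  2->2 ok
  [11] z  {1}  => 1  2->1 ok
  [12] x  {2,4}  => 4  1->4 ok
  [13] z  {1}  => 1  4->1 ok
  [14] x  {2,4}  => 2  1->2 ok
  [15] y  {0,5}  => 0  2->0 ok
  [16] w  {3}  => 3  0->3 ok
  [17] x  {2,4}  => 2  3->2 ok
  [18] x  {2,4}  => 4  2->4 ok
  [19] x  {2,4}  => 4  4->4 ok
  [20] w  {3}  => 3  4->3 ok
  [21] y  {0,5}  => 5  3->5 ok
  [22] z  {1}  => 1  5->1 ok
  [23] y  {0,5}  => 5  1->5 ok
  [24] x  {2,4}  => 2  5->2 ok
  [25] x  {2,4}  => 4  2->4 ok
  [26] x  {2,4}  => 4  4->4 ok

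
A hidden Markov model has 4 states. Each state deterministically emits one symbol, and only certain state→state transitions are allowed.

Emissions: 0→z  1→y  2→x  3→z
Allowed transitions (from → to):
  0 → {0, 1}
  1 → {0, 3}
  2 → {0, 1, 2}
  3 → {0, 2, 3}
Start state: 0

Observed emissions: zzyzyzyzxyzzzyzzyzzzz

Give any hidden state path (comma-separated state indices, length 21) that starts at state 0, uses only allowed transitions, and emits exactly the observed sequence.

0,0,1,0,1,0,1,3,2,1,0,0,0,1,0,0,1,3,3,3,0

  pos 0: z in {0,3}, choose 0; start
  pos 1: z in {0,3}, choose 0; 0->0 ok
  pos 2: y in {1}, choose 1; 0->1 ok
  pos 3: z in {0,3}, choose 0; 1->0 ok
  pos 4: y in {1}, choose 1; 0->1 ok
  pos 5: z in {0,3}, choose 0; 1->0 ok
  pos 6: y in {1}, choose 1; 0->1 ok
  pos 7: z in {0,3}, choose 3; 1->3 ok
  pos 8: x in {2}, choose 2; 3->2 ok
  pos 9: y in {1}, choose 1; 2->1 ok
  pos 10: z in {0,3}, choose 0; 1->0 ok
  pos 11: z in {0,3}, choose 0; 0->0 ok
  pos 12: z in {0,3}, choose 0; 0->0 ok
  pos 13: y in {1}, choose 1; 0->1 ok
  pos 14: z in {0,3}, choose 0; 1->0 ok
  pos 15: z in {0,3}, choose 0; 0->0 ok
  pos 16: y in {1}, choose 1; 0->1 ok
  pos 17: z in {0,3}, choose 3; 1->3 ok
  pos 18: z in {0,3}, choose 3; 3->3 ok
  pos 19: z in {0,3}, choose 3; 3->3 ok
  pos 20: z in {0,3}, choose 0; 3->0 ok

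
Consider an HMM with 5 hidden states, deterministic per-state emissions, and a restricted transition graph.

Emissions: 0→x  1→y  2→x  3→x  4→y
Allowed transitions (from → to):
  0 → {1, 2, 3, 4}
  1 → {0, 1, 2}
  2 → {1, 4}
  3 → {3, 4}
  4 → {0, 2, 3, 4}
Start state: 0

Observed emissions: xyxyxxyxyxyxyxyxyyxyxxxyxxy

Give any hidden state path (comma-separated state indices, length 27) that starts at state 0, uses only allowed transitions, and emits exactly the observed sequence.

0,1,2,1,0,3,4,2,4,0,4,3,4,3,4,2,1,1,0,4,3,3,3,4,0,2,4

  pos 0: x in {0,2,3}, choose 0; start
  pos 1: y in {1,4}, choose 1; 0->1 ok
  pos 2: x in {0,2,3}, choose 2; 1->2 ok
  pos 3: y in {1,4}, choose 1; 2->1 ok
  pos 4: x in {0,2,3}, choose 0; 1->0 ok
  pos 5: x in {0,2,3}, choose 3; 0->3 ok
  pos 6: y in {1,4}, choose 4; 3->4 ok
  pos 7: x in {0,2,3}, choose 2; 4->2 ok
  pos 8: y in {1,4}, choose 4; 2->4 ok
  pos 9: x in {0,2,3}, choose 0; 4->0 ok
  pos 10: y in {1,4}, choose 4; 0->4 ok
  pos 11: x in {0,2,3}, choose 3; 4->3 ok
  pos 12: y in {1,4}, choose 4; 3->4 ok
  pos 13: x in {0,2,3}, choose 3; 4->3 ok
  pos 14: y in {1,4}, choose 4; 3->4 ok
  pos 15: x in {0,2,3}, choose 2; 4->2 ok
  pos 16: y in {1,4}, choose 1; 2->1 ok
  pos 17: y in {1,4}, choose 1; 1->1 ok
  pos 18: x in {0,2,3}, choose 0; 1->0 ok
  pos 19: y in {1,4}, choose 4; 0->4 ok
  pos 20: x in {0,2,3}, choose 3; 4->3 ok
  pos 21: x in {0,2,3}, choose 3; 3->3 ok
  pos 22: x in {0,2,3}, choose 3; 3->3 ok
  pos 23: y in {1,4}, choose 4; 3->4 ok
  pos 24: x in {0,2,3}, choose 0; 4->0 ok
  pos 25: x in {0,2,3}, choose 2; 0->2 ok
  pos 26: y in {1,4}, choose 4; 2->4 ok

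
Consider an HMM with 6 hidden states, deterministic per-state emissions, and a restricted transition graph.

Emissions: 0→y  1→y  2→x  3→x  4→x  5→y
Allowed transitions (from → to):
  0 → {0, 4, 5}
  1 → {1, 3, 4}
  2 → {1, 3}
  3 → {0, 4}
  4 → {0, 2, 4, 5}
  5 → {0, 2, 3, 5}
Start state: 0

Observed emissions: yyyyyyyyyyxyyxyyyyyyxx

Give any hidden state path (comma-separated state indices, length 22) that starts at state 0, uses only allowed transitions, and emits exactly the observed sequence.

0,5,0,0,0,0,5,5,0,5,2,1,1,4,5,5,5,0,0,0,4,4

  pos 0: y in {0,1,5}, choose 0; start
  pos 1: y in {0,1,5}, choose 5; 0->5 ok
  pos 2: y in {0,1,5}, choose 0; 5->0 ok
  pos 3: y in {0,1,5}, choose 0; 0->0 ok
  pos 4: y in {0,1,5}, choose 0; 0->0 ok
  pos 5: y in {0,1,5}, choose 0; 0->0 ok
  pos 6: y in {0,1,5}, choose 5; 0->5 ok
  pos 7: y in {0,1,5}, choose 5; 5->5 ok
  pos 8: y in {0,1,5}, choose 0; 5->0 ok
  pos 9: y in {0,1,5}, choose 5; 0->5 ok
  pos 10: x in {2,3,4}, choose 2; 5->2 ok
  pos 11: y in {0,1,5}, choose 1; 2->1 ok
  pos 12: y in {0,1,5}, choose 1; 1->1 ok
  pos 13: x in {2,3,4}, choose 4; 1->4 ok
  pos 14: y in {0,1,5}, choose 5; 4->5 ok
  pos 15: y in {0,1,5}, choose 5; 5->5 ok
  pos 16: y in {0,1,5}, choose 5; 5->5 ok
  pos 17: y in {0,1,5}, choose 0; 5->0 ok
  pos 18: y in {0,1,5}, choose 0; 0->0 ok
  pos 19: y in {0,1,5}, choose 0; 0->0 ok
  pos 20: x in {2,3,4}, choose 4; 0->4 ok
  pos 21: x in {2,3,4}, choose 4; 4->4 ok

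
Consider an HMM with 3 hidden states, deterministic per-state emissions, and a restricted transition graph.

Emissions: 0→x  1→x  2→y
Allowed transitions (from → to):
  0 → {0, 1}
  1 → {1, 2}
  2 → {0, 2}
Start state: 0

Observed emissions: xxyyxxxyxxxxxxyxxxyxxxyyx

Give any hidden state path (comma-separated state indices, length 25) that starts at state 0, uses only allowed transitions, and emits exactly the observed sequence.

0,1,2,2,0,1,1,2,0,0,0,0,0,1,2,0,1,1,2,0,1,1,2,2,0

  pos 0: x in {0,1}, choose 0; start
  pos 1: x in {0,1}, choose 1; 0->1 ok
  pos 2: y in {2}, choose 2; 1->2 ok
  pos 3: y in {2}, choose 2; 2->2 ok
  pos 4: x in {0,1}, choose 0; 2->0 ok
  pos 5: x in {0,1}, choose 1; 0->1 ok
  pos 6: x in {0,1}, choose 1; 1->1 ok
  pos 7: y in {2}, choose 2; 1->2 ok
  pos 8: x in {0,1}, choose 0; 2->0 ok
  pos 9: x in {0,1}, choose 0; 0->0 ok
  pos 10: x in {0,1}, choose 0; 0->0 ok
  pos 11: x in {0,1}, choose 0; 0->0 ok
  pos 12: x in {0,1}, choose 0; 0->0 ok
  pos 13: x in {0,1}, choose 1; 0->1 ok
  pos 14: y in {2}, choose 2; 1->2 ok
  pos 15: x in {0,1}, choose 0; 2->0 ok
  pos 16: x in {0,1}, choose 1; 0->1 ok
  pos 17: x in {0,1}, choose 1; 1->1 ok
  pos 18: y in {2}, choose 2; 1->2 ok
  pos 19: x in {0,1}, choose 0; 2->0 ok
  pos 20: x in {0,1}, choose 1; 0->1 ok
  pos 21: x in {0,1}, choose 1; 1->1 ok
  pos 22: y in {2}, choose 2; 1->2 ok
  pos 23: y in {2}, choose 2; 2->2 ok
  pos 24: x in {0,1}, choose 0; 2->0 ok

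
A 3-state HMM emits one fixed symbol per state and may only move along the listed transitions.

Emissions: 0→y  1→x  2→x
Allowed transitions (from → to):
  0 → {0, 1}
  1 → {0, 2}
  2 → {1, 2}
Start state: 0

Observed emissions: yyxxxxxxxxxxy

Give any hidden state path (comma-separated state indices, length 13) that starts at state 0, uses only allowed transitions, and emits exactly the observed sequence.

0,0,1,2,2,2,1,2,2,1,2,1,0

  t0 'y' -> {0}, take 0 (start)
  t1 'y' -> {0}, take 0 (0->0 ok)
  t2 'x' -> {1,2}, take 1 (0->1 ok)
  t3 'x' -> {1,2}, take 2 (1->2 ok)
  t4 'x' -> {1,2}, take 2 (2->2 ok)
  t5 'x' -> {1,2}, take 2 (2->2 ok)
  t6 'x' -> {1,2}, take 1 (2->1 ok)
  t7 'x' -> {1,2}, take 2 (1->2 ok)
  t8 'x' -> {1,2}, take 2 (2->2 ok)
  t9 'x' -> {1,2}, take 1 (2->1 ok)
  t10 'x' -> {1,2}, take 2 (1->2 ok)
  t11 'x' -> {1,2}, take 1 (2->1 ok)
  t12 'y' -> {0}, take 0 (1->0 ok)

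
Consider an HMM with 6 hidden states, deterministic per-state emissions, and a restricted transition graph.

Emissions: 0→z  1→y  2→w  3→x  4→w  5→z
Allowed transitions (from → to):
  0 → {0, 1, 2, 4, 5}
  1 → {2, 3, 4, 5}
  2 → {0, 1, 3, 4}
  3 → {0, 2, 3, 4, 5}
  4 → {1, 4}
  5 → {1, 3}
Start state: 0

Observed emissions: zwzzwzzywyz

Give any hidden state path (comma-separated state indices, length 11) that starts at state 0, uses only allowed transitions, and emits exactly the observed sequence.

  0: obs=z cand={0,5} pick 0 [start]
  1: obs=w cand={2,4} pick 2 [0->2 ok]
  2: obs=z cand={0,5} pick 0 [2->0 ok]
  3: obs=z cand={0,5} pick 0 [0->0 ok]
  4: obs=w cand={2,4} pick 2 [0->2 ok]
  5: obs=z cand={0,5} pick 0 [2->0 ok]
  6: obs=z cand={0,5} pick 5 [0->5 ok]
  7: obs=y cand={1} pick 1 [5->1 ok]
  8: obs=w cand={2,4} pick 4 [1->4 ok]
  9: obs=y cand={1} pick 1 [4->1 ok]
  10: obs=z cand={0,5} pick 5 [1->5 ok]

0,2,0,0,2,0,5,1,4,1,5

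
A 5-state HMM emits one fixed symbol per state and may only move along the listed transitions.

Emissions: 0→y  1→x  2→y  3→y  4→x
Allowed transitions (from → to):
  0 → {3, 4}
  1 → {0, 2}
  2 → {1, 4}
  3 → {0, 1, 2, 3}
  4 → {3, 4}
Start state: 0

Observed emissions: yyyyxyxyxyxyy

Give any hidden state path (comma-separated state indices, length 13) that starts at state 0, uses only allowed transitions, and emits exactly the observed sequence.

0,3,0,3,1,2,1,2,1,0,4,3,2

  pos 0: y in {0,2,3}, choose 0; start
  pos 1: y in {0,2,3}, choose 3; 0->3 ok
  pos 2: y in {0,2,3}, choose 0; 3->0 ok
  pos 3: y in {0,2,3}, choose 3; 0->3 ok
  pos 4: x in {1,4}, choose 1; 3->1 ok
  pos 5: y in {0,2,3}, choose 2; 1->2 ok
  pos 6: x in {1,4}, choose 1; 2->1 ok
  pos 7: y in {0,2,3}, choose 2; 1->2 ok
  pos 8: x in {1,4}, choose 1; 2->1 ok
  pos 9: y in {0,2,3}, choose 0; 1->0 ok
  pos 10: x in {1,4}, choose 4; 0->4 ok
  pos 11: y in {0,2,3}, choose 3; 4->3 ok
  pos 12: y in {0,2,3}, choose 2; 3->2 ok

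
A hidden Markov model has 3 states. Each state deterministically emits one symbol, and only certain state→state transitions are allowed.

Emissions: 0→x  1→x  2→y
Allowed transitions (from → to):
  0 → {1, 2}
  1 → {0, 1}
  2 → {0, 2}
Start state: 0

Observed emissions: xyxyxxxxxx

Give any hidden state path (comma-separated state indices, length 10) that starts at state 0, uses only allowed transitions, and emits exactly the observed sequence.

0,2,0,2,0,1,1,1,1,1

  pos 0: x in {0,1}, choose 0; start
  pos 1: y in {2}, choose 2; 0->2 ok
  pos 2: x in {0,1}, choose 0; 2->0 ok
  pos 3: y in {2}, choose 2; 0->2 ok
  pos 4: x in {0,1}, choose 0; 2->0 ok
  pos 5: x in {0,1}, choose 1; 0->1 ok
  pos 6: x in {0,1}, choose 1; 1->1 ok
  pos 7: x in {0,1}, choose 1; 1->1 ok
  pos 8: x in {0,1}, choose 1; 1->1 ok
  pos 9: x in {0,1}, choose 1; 1->1 ok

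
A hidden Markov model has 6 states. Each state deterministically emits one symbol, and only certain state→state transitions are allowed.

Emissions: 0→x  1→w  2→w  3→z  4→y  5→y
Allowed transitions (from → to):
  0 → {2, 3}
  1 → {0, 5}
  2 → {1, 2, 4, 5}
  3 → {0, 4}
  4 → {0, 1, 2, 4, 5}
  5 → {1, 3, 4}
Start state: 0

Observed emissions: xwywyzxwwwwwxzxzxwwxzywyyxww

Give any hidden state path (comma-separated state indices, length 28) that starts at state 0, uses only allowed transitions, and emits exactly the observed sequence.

0,2,4,2,5,3,0,2,2,2,2,1,0,3,0,3,0,2,1,0,3,4,1,5,4,0,2,2

  pos 0: x in {0}, choose 0; start
  pos 1: w in {1,2}, choose 2; 0->2 ok
  pos 2: y in {4,5}, choose 4; 2->4 ok
  pos 3: w in {1,2}, choose 2; 4->2 ok
  pos 4: y in {4,5}, choose 5; 2->5 ok
  pos 5: z in {3}, choose 3; 5->3 ok
  pos 6: x in {0}, choose 0; 3->0 ok
  pos 7: w in {1,2}, choose 2; 0->2 ok
  pos 8: w in {1,2}, choose 2; 2->2 ok
  pos 9: w in {1,2}, choose 2; 2->2 ok
  pos 10: w in {1,2}, choose 2; 2->2 ok
  pos 11: w in {1,2}, choose 1; 2->1 ok
  pos 12: x in {0}, choose 0; 1->0 ok
  pos 13: z in {3}, choose 3; 0->3 ok
  pos 14: x in {0}, choose 0; 3->0 ok
  pos 15: z in {3}, choose 3; 0->3 ok
  pos 16: x in {0}, choose 0; 3->0 ok
  pos 17: w in {1,2}, choose 2; 0->2 ok
  pos 18: w in {1,2}, choose 1; 2->1 ok
  pos 19: x in {0}, choose 0; 1->0 ok
  pos 20: z in {3}, choose 3; 0->3 ok
  pos 21: y in {4,5}, choose 4; 3->4 ok
  pos 22: w in {1,2}, choose 1; 4->1 ok
  pos 23: y in {4,5}, choose 5; 1->5 ok
  pos 24: y in {4,5}, choose 4; 5->4 ok
  pos 25: x in {0}, choose 0; 4->0 ok
  pos 26: w in {1,2}, choose 2; 0->2 ok
  pos 27: w in {1,2}, choose 2; 2->2 ok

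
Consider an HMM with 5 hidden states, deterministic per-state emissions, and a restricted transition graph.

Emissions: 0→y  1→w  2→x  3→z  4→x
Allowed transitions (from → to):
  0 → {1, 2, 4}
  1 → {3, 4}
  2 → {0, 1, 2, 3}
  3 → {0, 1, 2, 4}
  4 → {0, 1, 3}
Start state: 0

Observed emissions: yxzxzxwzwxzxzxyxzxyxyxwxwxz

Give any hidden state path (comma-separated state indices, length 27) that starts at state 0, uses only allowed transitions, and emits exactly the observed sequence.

0,4,3,2,3,2,1,3,1,4,3,4,3,4,0,2,3,4,0,2,0,2,1,4,1,4,3

  [0] y  {0}  => 0  start
  [1] x  {2,4}  => 4  0->4 ok
  [2] z  {3}  => 3  4->3 ok
  [3] x  {2,4}  => 2  3->2 ok
  [4] z  {3}  => 3  2->3 ok
  [5] x  {2,4}  => 2  3->2 ok
  [6] w  {1}  => 1  2->1 ok
  [7] z  {3}  => 3  1->3 ok
  [8] w  {1}  => 1  3->1 ok
  [9] x  {2,4}  => 4  1->4 ok
  [10] z  {3}  => 3  4->3 ok
  [11] x  {2,4}  => 4  3->4 ok
  [12] z  {3}  => 3  4->3 ok
  [13] x  {2,4}  => 4  3->4 ok
  [14] y  {0}  => 0  4->0 ok
  [15] x  {2,4}  => 2  0->2 ok
  [16] z  {3}  => 3  2->3 ok
  [17] x  {2,4}  => 4  3->4 ok
  [18] y  {0}  => 0  4->0 ok
  [19] x  {2,4}  => 2  0->2 ok
  [20] y  {0}  => 0  2->0 ok
  [21] x  {2,4}  => 2  0->2 ok
  [22] w  {1}  => 1  2->1 ok
  [23] x  {2,4}  => 4  1->4 ok
  [24] w  {1}  => 1  4->1 ok
  [25] x  {2,4}  => 4  1->4 ok
  [26] z  {3}  => 3  4->3 ok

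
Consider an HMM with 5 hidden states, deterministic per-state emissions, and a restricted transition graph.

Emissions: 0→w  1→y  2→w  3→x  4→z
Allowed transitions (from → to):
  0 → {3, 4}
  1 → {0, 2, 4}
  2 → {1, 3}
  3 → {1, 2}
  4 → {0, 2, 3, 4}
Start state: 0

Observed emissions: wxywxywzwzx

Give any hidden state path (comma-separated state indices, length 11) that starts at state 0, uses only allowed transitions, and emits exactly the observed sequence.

0,3,1,0,3,1,0,4,0,4,3

  pos 0: w in {0,2}, choose 0; start
  pos 1: x in {3}, choose 3; 0->3 ok
  pos 2: y in {1}, choose 1; 3->1 ok
  pos 3: w in {0,2}, choose 0; 1->0 ok
  pos 4: x in {3}, choose 3; 0->3 ok
  pos 5: y in {1}, choose 1; 3->1 ok
  pos 6: w in {0,2}, choose 0; 1->0 ok
  pos 7: z in {4}, choose 4; 0->4 ok
  pos 8: w in {0,2}, choose 0; 4->0 ok
  pos 9: z in {4}, choose 4; 0->4 ok
  pos 10: x in {3}, choose 3; 4->3 ok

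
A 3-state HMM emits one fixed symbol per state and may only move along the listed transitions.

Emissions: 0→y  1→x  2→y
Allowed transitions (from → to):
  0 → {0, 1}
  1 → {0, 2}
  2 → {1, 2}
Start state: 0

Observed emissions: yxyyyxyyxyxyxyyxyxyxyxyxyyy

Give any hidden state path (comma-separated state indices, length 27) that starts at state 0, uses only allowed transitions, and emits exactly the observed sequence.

  pos 0: y in {0,2}, choose 0; start
  pos 1: x in {1}, choose 1; 0->1 ok
  pos 2: y in {0,2}, choose 0; 1->0 ok
  pos 3: y in {0,2}, choose 0; 0->0 ok
  pos 4: y in {0,2}, choose 0; 0->0 ok
  pos 5: x in {1}, choose 1; 0->1 ok
  pos 6: y in {0,2}, choose 2; 1->2 ok
  pos 7: y in {0,2}, choose 2; 2->2 ok
  pos 8: x in {1}, choose 1; 2->1 ok
  pos 9: y in {0,2}, choose 2; 1->2 ok
  pos 10: x in {1}, choose 1; 2->1 ok
  pos 11: y in {0,2}, choose 0; 1->0 ok
  pos 12: x in {1}, choose 1; 0->1 ok
  pos 13: y in {0,2}, choose 0; 1->0 ok
  pos 14: y in {0,2}, choose 0; 0->0 ok
  pos 15: x in {1}, choose 1; 0->1 ok
  pos 16: y in {0,2}, choose 0; 1->0 ok
  pos 17: x in {1}, choose 1; 0->1 ok
  pos 18: y in {0,2}, choose 0; 1->0 ok
  pos 19: x in {1}, choose 1; 0->1 ok
  pos 20: y in {0,2}, choose 0; 1->0 ok
  pos 21: x in {1}, choose 1; 0->1 ok
  pos 22: y in {0,2}, choose 0; 1->0 ok
  pos 23: x in {1}, choose 1; 0->1 ok
  pos 24: y in {0,2}, choose 2; 1->2 ok
  pos 25: y in {0,2}, choose 2; 2->2 ok
  pos 26: y in {0,2}, choose 2; 2->2 ok

0,1,0,0,0,1,2,2,1,2,1,0,1,0,0,1,0,1,0,1,0,1,0,1,2,2,2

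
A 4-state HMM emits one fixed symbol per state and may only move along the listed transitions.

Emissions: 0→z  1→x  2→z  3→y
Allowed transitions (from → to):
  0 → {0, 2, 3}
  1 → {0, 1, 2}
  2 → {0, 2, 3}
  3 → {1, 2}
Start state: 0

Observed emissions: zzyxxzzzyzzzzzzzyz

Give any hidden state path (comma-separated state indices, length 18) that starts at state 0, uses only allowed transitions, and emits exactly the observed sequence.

0,0,3,1,1,2,0,2,3,2,2,0,2,0,0,2,3,2

  t0 'z' -> {0,2}, take 0 (start)
  t1 'z' -> {0,2}, take 0 (0->0 ok)
  t2 'y' -> {3}, take 3 (0->3 ok)
  t3 'x' -> {1}, take 1 (3->1 ok)
  t4 'x' -> {1}, take 1 (1->1 ok)
  t5 'z' -> {0,2}, take 2 (1->2 ok)
  t6 'z' -> {0,2}, take 0 (2->0 ok)
  t7 'z' -> {0,2}, take 2 (0->2 ok)
  t8 'y' -> {3}, take 3 (2->3 ok)
  t9 'z' -> {0,2}, take 2 (3->2 ok)
  t10 'z' -> {0,2}, take 2 (2->2 ok)
  t11 'z' -> {0,2}, take 0 (2->0 ok)
  t12 'z' -> {0,2}, take 2 (0->2 ok)
  t13 'z' -> {0,2}, take 0 (2->0 ok)
  t14 'z' -> {0,2}, take 0 (0->0 ok)
  t15 'z' -> {0,2}, take 2 (0->2 ok)
  t16 'y' -> {3}, take 3 (2->3 ok)
  t17 'z' -> {0,2}, take 2 (3->2 ok)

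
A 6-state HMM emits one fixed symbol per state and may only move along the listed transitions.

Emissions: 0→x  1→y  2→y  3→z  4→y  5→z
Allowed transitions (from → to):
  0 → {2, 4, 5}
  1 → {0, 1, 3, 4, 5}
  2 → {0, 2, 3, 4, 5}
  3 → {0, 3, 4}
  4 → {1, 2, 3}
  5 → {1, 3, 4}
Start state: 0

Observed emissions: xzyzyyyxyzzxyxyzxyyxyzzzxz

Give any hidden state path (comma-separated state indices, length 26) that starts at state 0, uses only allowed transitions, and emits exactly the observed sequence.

0,5,1,5,4,1,1,0,2,3,3,0,2,0,2,3,0,2,2,0,4,3,3,3,0,5

  [0] x  {0}  => 0  start
  [1] z  {3,5}  => 5  0->5 ok
  [2] y  {1,2,4}  => 1  5->1 ok
  [3] z  {3,5}  => 5  1->5 ok
  [4] y  {1,2,4}  => 4  5->4 ok
  [5] y  {1,2,4}  => 1  4->1 ok
  [6] y  {1,2,4}  => 1  1->1 ok
  [7] x  {0}  => 0  1->0 ok
  [8] y  {1,2,4}  => 2  0->2 ok
  [9] z  {3,5}  => 3  2->3 ok
  [10] z  {3,5}  => 3  3->3 ok
  [11] x  {0}  => 0  3->0 ok
  [12] y  {1,2,4}  => 2  0->2 ok
  [13] x  {0}  => 0  2->0 ok
  [14] y  {1,2,4}  => 2  0->2 ok
  [15] z  {3,5}  => 3  2->3 ok
  [16] x  {0}  => 0  3->0 ok
  [17] y  {1,2,4}  => 2  0->2 ok
  [18] y  {1,2,4}  => 2  2->2 ok
  [19] x  {0}  => 0  2->0 ok
  [20] y  {1,2,4}  => 4  0->4 ok
  [21] z  {3,5}  => 3  4->3 ok
  [22] z  {3,5}  => 3  3->3 ok
  [23] z  {3,5}  => 3  3->3 ok
  [24] x  {0}  => 0  3->0 ok
  [25] z  {3,5}  => 5  0->5 ok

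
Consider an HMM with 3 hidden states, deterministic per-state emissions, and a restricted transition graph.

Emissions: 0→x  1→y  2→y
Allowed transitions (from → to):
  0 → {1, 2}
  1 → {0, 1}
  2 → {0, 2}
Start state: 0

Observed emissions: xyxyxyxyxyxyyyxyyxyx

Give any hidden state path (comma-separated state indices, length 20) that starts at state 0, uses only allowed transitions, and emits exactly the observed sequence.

  [0] x  {0}  => 0  start
  [1] y  {1,2}  => 2  0->2 ok
  [2] x  {0}  => 0  2->0 ok
  [3] y  {1,2}  => 1  0->1 ok
  [4] x  {0}  => 0  1->0 ok
  [5] y  {1,2}  => 1  0->1 ok
  [6] x  {0}  => 0  1->0 ok
  [7] y  {1,2}  => 2  0->2 ok
  [8] x  {0}  => 0  2->0 ok
  [9] y  {1,2}  => 1  0->1 ok
  [10] x  {0}  => 0  1->0 ok
  [11] y  {1,2}  => 1  0->1 ok
  [12] y  {1,2}  => 1  1->1 ok
  [13] y  {1,2}  => 1  1->1 ok
  [14] x  {0}  => 0  1->0 ok
  [15] y  {1,2}  => 1  0->1 ok
  [16] y  {1,2}  => 1  1->1 ok
  [17] x  {0}  => 0  1->0 ok
  [18] y  {1,2}  => 2  0->2 ok
  [19] x  {0}  => 0  2->0 ok

0,2,0,1,0,1,0,2,0,1,0,1,1,1,0,1,1,0,2,0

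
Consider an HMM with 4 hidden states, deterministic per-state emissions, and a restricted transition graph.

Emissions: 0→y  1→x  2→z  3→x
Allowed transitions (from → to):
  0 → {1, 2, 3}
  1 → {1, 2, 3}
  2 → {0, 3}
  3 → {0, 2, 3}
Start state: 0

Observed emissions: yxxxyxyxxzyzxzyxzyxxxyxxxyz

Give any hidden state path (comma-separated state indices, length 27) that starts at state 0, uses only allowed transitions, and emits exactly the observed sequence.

0,1,3,3,0,3,0,1,3,2,0,2,3,2,0,3,2,0,1,3,3,0,1,3,3,0,2

  [0] y  {0}  => 0  start
  [1] x  {1,3}  => 1  0->1 ok
  [2] x  {1,3}  => 3  1->3 ok
  [3] x  {1,3}  => 3  3->3 ok
  [4] y  {0}  => 0  3->0 ok
  [5] x  {1,3}  => 3  0->3 ok
  [6] y  {0}  => 0  3->0 ok
  [7] x  {1,3}  => 1  0->1 ok
  [8] x  {1,3}  => 3  1->3 ok
  [9] z  {2}  => 2  3->2 ok
  [10] y  {0}  => 0  2->0 ok
  [11] z  {2}  => 2  0->2 ok
  [12] x  {1,3}  => 3  2->3 ok
  [13] z  {2}  => 2  3->2 ok
  [14] y  {0}  => 0  2->0 ok
  [15] x  {1,3}  => 3  0->3 ok
  [16] z  {2}  => 2  3->2 ok
  [17] y  {0}  => 0  2->0 ok
  [18] x  {1,3}  => 1  0->1 ok
  [19] x  {1,3}  => 3  1->3 ok
  [20] x  {1,3}  => 3  3->3 ok
  [21] y  {0}  => 0  3->0 ok
  [22] x  {1,3}  => 1  0->1 ok
  [23] x  {1,3}  => 3  1->3 ok
  [24] x  {1,3}  => 3  3->3 ok
  [25] y  {0}  => 0  3->0 ok
  [26] z  {2}  => 2  0->2 ok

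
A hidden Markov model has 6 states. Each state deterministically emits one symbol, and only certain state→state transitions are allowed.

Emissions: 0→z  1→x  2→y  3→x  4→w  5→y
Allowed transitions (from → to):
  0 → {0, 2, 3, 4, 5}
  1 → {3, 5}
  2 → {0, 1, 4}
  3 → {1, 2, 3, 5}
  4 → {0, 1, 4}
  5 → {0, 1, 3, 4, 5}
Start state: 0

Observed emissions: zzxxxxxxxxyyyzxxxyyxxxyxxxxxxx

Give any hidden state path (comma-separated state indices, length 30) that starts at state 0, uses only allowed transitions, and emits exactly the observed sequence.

  [0] z  {0}  => 0  start
  [1] z  {0}  => 0  0->0 ok
  [2] x  {1,3}  => 3  0->3 ok
  [3] x  {1,3}  => 1  3->1 ok
  [4] x  {1,3}  => 3  1->3 ok
  [5] x  {1,3}  => 3  3->3 ok
  [6] x  {1,3}  => 3  3->3 ok
  [7] x  {1,3}  => 3  3->3 ok
  [8] x  {1,3}  => 3  3->3 ok
  [9] x  {1,3}  => 1  3->1 ok
  [10] y  {2,5}  => 5  1->5 ok
  [11] y  {2,5}  => 5  5->5 ok
  [12] y  {2,5}  => 5  5->5 ok
  [13] z  {0}  => 0  5->0 ok
  [14] x  {1,3}  => 3  0->3 ok
  [15] x  {1,3}  => 1  3->1 ok
  [16] x  {1,3}  => 3  1->3 ok
  [17] y  {2,5}  => 5  3->5 ok
  [18] y  {2,5}  => 5  5->5 ok
  [19] x  {1,3}  => 1  5->1 ok
  [20] x  {1,3}  => 3  1->3 ok
  [21] x  {1,3}  => 1  3->1 ok
  [22] y  {2,5}  => 5  1->5 ok
  [23] x  {1,3}  => 1  5->1 ok
  [24] x  {1,3}  => 3  1->3 ok
  [25] x  {1,3}  => 1  3->1 ok
  [26] x  {1,3}  => 3  1->3 ok
  [27] x  {1,3}  => 3  3->3 ok
  [28] x  {1,3}  => 3  3->3 ok
  [29] x  {1,3}  => 3  3->3 ok

0,0,3,1,3,3,3,3,3,1,5,5,5,0,3,1,3,5,5,1,3,1,5,1,3,1,3,3,3,3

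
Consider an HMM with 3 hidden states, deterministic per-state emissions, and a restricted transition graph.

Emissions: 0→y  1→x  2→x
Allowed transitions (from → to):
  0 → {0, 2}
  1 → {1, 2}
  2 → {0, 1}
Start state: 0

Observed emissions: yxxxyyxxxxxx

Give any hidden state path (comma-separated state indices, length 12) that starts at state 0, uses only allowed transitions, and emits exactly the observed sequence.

0,2,1,2,0,0,2,1,2,1,1,2

  [0] y  {0}  => 0  start
  [1] x  {1,2}  => 2  0->2 ok
  [2] x  {1,2}  => 1  2->1 ok
  [3] x  {1,2}  => 2  1->2 ok
  [4] y  {0}  => 0  2->0 ok
  [5] y  {0}  => 0  0->0 ok
  [6] x  {1,2}  => 2  0->2 ok
  [7] x  {1,2}  => 1  2->1 ok
  [8] x  {1,2}  => 2  1->2 ok
  [9] x  {1,2}  => 1  2->1 ok
  [10] x  {1,2}  => 1  1->1 ok
  [11] x  {1,2}  => 2  1->2 ok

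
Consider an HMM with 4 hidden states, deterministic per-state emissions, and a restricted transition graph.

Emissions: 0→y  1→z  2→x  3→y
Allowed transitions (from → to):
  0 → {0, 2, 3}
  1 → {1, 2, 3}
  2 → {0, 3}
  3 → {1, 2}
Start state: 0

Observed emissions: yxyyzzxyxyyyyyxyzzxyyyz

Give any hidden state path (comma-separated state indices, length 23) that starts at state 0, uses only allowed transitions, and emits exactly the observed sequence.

0,2,0,3,1,1,2,0,2,0,0,0,0,3,2,3,1,1,2,0,0,3,1

  0: obs=y cand={0,3} pick 0 [start]
  1: obs=x cand={2} pick 2 [0->2 ok]
  2: obs=y cand={0,3} pick 0 [2->0 ok]
  3: obs=y cand={0,3} pick 3 [0->3 ok]
  4: obs=z cand={1} pick 1 [3->1 ok]
  5: obs=z cand={1} pick 1 [1->1 ok]
  6: obs=x cand={2} pick 2 [1->2 ok]
  7: obs=y cand={0,3} pick 0 [2->0 ok]
  8: obs=x cand={2} pick 2 [0->2 ok]
  9: obs=y cand={0,3} pick 0 [2->0 ok]
  10: obs=y cand={0,3} pick 0 [0->0 ok]
  11: obs=y cand={0,3} pick 0 [0->0 ok]
  12: obs=y cand={0,3} pick 0 [0->0 ok]
  13: obs=y cand={0,3} pick 3 [0->3 ok]
  14: obs=x cand={2} pick 2 [3->2 ok]
  15: obs=y cand={0,3} pick 3 [2->3 ok]
  16: obs=z cand={1} pick 1 [3->1 ok]
  17: obs=z cand={1} pick 1 [1->1 ok]
  18: obs=x cand={2} pick 2 [1->2 ok]
  19: obs=y cand={0,3} pick 0 [2->0 ok]
  20: obs=y cand={0,3} pick 0 [0->0 ok]
  21: obs=y cand={0,3} pick 3 [0->3 ok]
  22: obs=z cand={1} pick 1 [3->1 ok]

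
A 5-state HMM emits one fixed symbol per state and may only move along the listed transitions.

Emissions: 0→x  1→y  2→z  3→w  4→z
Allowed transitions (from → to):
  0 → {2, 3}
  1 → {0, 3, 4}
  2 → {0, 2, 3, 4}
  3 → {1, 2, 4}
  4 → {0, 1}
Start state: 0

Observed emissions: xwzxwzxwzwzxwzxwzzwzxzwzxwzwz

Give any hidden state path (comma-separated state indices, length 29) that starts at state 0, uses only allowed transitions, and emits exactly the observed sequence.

0,3,4,0,3,4,0,3,2,3,4,0,3,4,0,3,2,2,3,4,0,2,3,2,0,3,2,3,4

  t0 'x' -> {0}, take 0 (start)
  t1 'w' -> {3}, take 3 (0->3 ok)
  t2 'z' -> {2,4}, take 4 (3->4 ok)
  t3 'x' -> {0}, take 0 (4->0 ok)
  t4 'w' -> {3}, take 3 (0->3 ok)
  t5 'z' -> {2,4}, take 4 (3->4 ok)
  t6 'x' -> {0}, take 0 (4->0 ok)
  t7 'w' -> {3}, take 3 (0->3 ok)
  t8 'z' -> {2,4}, take 2 (3->2 ok)
  t9 'w' -> {3}, take 3 (2->3 ok)
  t10 'z' -> {2,4}, take 4 (3->4 ok)
  t11 'x' -> {0}, take 0 (4->0 ok)
  t12 'w' -> {3}, take 3 (0->3 ok)
  t13 'z' -> {2,4}, take 4 (3->4 ok)
  t14 'x' -> {0}, take 0 (4->0 ok)
  t15 'w' -> {3}, take 3 (0->3 ok)
  t16 'z' -> {2,4}, take 2 (3->2 ok)
  t17 'z' -> {2,4}, take 2 (2->2 ok)
  t18 'w' -> {3}, take 3 (2->3 ok)
  t19 'z' -> {2,4}, take 4 (3->4 ok)
  t20 'x' -> {0}, take 0 (4->0 ok)
  t21 'z' -> {2,4}, take 2 (0->2 ok)
  t22 'w' -> {3}, take 3 (2->3 ok)
  t23 'z' -> {2,4}, take 2 (3->2 ok)
  t24 'x' -> {0}, take 0 (2->0 ok)
  t25 'w' -> {3}, take 3 (0->3 ok)
  t26 'z' -> {2,4}, take 2 (3->2 ok)
  t27 'w' -> {3}, take 3 (2->3 ok)
  t28 'z' -> {2,4}, take 4 (3->4 ok)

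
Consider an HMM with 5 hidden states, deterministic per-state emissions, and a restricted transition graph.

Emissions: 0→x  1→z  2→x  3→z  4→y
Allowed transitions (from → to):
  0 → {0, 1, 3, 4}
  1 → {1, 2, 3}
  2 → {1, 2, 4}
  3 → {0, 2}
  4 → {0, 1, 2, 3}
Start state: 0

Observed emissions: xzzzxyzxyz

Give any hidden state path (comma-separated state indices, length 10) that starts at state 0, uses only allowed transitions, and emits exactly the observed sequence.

  t0 'x' -> {0,2}, take 0 (start)
  t1 'z' -> {1,3}, take 1 (0->1 ok)
  t2 'z' -> {1,3}, take 1 (1->1 ok)
  t3 'z' -> {1,3}, take 3 (1->3 ok)
  t4 'x' -> {0,2}, take 2 (3->2 ok)
  t5 'y' -> {4}, take 4 (2->4 ok)
  t6 'z' -> {1,3}, take 3 (4->3 ok)
  t7 'x' -> {0,2}, take 0 (3->0 ok)
  t8 'y' -> {4}, take 4 (0->4 ok)
  t9 'z' -> {1,3}, take 1 (4->1 ok)

0,1,1,3,2,4,3,0,4,1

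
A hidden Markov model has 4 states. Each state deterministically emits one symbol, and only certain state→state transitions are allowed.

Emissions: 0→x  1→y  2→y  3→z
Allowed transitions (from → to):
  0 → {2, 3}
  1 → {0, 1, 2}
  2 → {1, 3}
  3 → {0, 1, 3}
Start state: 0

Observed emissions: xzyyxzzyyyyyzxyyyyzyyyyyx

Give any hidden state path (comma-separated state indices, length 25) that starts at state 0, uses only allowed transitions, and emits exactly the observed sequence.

  t0 'x' -> {0}, take 0 (start)
  t1 'z' -> {3}, take 3 (0->3 ok)
  t2 'y' -> {1,2}, take 1 (3->1 ok)
  t3 'y' -> {1,2}, take 1 (1->1 ok)
  t4 'x' -> {0}, take 0 (1->0 ok)
  t5 'z' -> {3}, take 3 (0->3 ok)
  t6 'z' -> {3}, take 3 (3->3 ok)
  t7 'y' -> {1,2}, take 1 (3->1 ok)
  t8 'y' -> {1,2}, take 2 (1->2 ok)
  t9 'y' -> {1,2}, take 1 (2->1 ok)
  t10 'y' -> {1,2}, take 1 (1->1 ok)
  t11 'y' -> {1,2}, take 2 (1->2 ok)
  t12 'z' -> {3}, take 3 (2->3 ok)
  t13 'x' -> {0}, take 0 (3->0 ok)
  t14 'y' -> {1,2}, take 2 (0->2 ok)
  t15 'y' -> {1,2}, take 1 (2->1 ok)
  t16 'y' -> {1,2}, take 1 (1->1 ok)
  t17 'y' -> {1,2}, take 2 (1->2 ok)
  t18 'z' -> {3}, take 3 (2->3 ok)
  t19 'y' -> {1,2}, take 1 (3->1 ok)
  t20 'y' -> {1,2}, take 1 (1->1 ok)
  t21 'y' -> {1,2}, take 1 (1->1 ok)
  t22 'y' -> {1,2}, take 2 (1->2 ok)
  t23 'y' -> {1,2}, take 1 (2->1 ok)
  t24 'x' -> {0}, take 0 (1->0 ok)

0,3,1,1,0,3,3,1,2,1,1,2,3,0,2,1,1,2,3,1,1,1,2,1,0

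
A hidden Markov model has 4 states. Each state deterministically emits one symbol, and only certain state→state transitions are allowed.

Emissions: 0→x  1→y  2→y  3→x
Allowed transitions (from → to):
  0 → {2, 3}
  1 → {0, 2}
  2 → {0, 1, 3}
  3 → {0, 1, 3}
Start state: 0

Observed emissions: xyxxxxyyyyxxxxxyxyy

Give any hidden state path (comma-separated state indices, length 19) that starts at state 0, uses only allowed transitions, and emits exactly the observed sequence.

  [0] x  {0,3}  => 0  start
  [1] y  {1,2}  => 2  0->2 ok
  [2] x  {0,3}  => 0  2->0 ok
  [3] x  {0,3}  => 3  0->3 ok
  [4] x  {0,3}  => 0  3->0 ok
  [5] x  {0,3}  => 3  0->3 ok
  [6] y  {1,2}  => 1  3->1 ok
  [7] y  {1,2}  => 2  1->2 ok
  [8] y  {1,2}  => 1  2->1 ok
  [9] y  {1,2}  => 2  1->2 ok
  [10] x  {0,3}  => 3  2->3 ok
  [11] x  {0,3}  => 0  3->0 ok
  [12] x  {0,3}  => 3  0->3 ok
  [13] x  {0,3}  => 3  3->3 ok
  [14] x  {0,3}  => 3  3->3 ok
  [15] y  {1,2}  => 1  3->1 ok
  [16] x  {0,3}  => 0  1->0 ok
  [17] y  {1,2}  => 2  0->2 ok
  [18] y  {1,2}  => 1  2->1 ok

0,2,0,3,0,3,1,2,1,2,3,0,3,3,3,1,0,2,1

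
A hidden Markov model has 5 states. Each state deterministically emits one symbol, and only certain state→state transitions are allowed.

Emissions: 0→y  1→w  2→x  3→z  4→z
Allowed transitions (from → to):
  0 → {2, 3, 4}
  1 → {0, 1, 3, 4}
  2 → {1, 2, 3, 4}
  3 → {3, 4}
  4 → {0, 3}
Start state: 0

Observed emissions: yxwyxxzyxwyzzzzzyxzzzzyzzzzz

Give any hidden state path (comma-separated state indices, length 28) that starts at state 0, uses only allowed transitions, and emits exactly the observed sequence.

  t0 'y' -> {0}, take 0 (start)
  t1 'x' -> {2}, take 2 (0->2 ok)
  t2 'w' -> {1}, take 1 (2->1 ok)
  t3 'y' -> {0}, take 0 (1->0 ok)
  t4 'x' -> {2}, take 2 (0->2 ok)
  t5 'x' -> {2}, take 2 (2->2 ok)
  t6 'z' -> {3,4}, take 4 (2->4 ok)
  t7 'y' -> {0}, take 0 (4->0 ok)
  t8 'x' -> {2}, take 2 (0->2 ok)
  t9 'w' -> {1}, take 1 (2->1 ok)
  t10 'y' -> {0}, take 0 (1->0 ok)
  t11 'z' -> {3,4}, take 4 (0->4 ok)
  t12 'z' -> {3,4}, take 3 (4->3 ok)
  t13 'z' -> {3,4}, take 4 (3->4 ok)
  t14 'z' -> {3,4}, take 3 (4->3 ok)
  t15 'z' -> {3,4}, take 4 (3->4 ok)
  t16 'y' -> {0}, take 0 (4->0 ok)
  t17 'x' -> {2}, take 2 (0->2 ok)
  t18 'z' -> {3,4}, take 3 (2->3 ok)
  t19 'z' -> {3,4}, take 4 (3->4 ok)
  t20 'z' -> {3,4}, take 3 (4->3 ok)
  t21 'z' -> {3,4}, take 4 (3->4 ok)
  t22 'y' -> {0}, take 0 (4->0 ok)
  t23 'z' -> {3,4}, take 3 (0->3 ok)
  t24 'z' -> {3,4}, take 3 (3->3 ok)
  t25 'z' -> {3,4}, take 4 (3->4 ok)
  t26 'z' -> {3,4}, take 3 (4->3 ok)
  t27 'z' -> {3,4}, take 3 (3->3 ok)

0,2,1,0,2,2,4,0,2,1,0,4,3,4,3,4,0,2,3,4,3,4,0,3,3,4,3,3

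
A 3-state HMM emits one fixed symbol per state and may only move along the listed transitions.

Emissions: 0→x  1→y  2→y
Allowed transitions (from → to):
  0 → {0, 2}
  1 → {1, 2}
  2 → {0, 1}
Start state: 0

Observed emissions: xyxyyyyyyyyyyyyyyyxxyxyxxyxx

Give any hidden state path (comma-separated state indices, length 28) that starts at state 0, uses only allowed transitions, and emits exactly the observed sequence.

  t0 'x' -> {0}, take 0 (start)
  t1 'y' -> {1,2}, take 2 (0->2 ok)
  t2 'x' -> {0}, take 0 (2->0 ok)
  t3 'y' -> {1,2}, take 2 (0->2 ok)
  t4 'y' -> {1,2}, take 1 (2->1 ok)
  t5 'y' -> {1,2}, take 1 (1->1 ok)
  t6 'y' -> {1,2}, take 1 (1->1 ok)
  t7 'y' -> {1,2}, take 1 (1->1 ok)
  t8 'y' -> {1,2}, take 1 (1->1 ok)
  t9 'y' -> {1,2}, take 1 (1->1 ok)
  t10 'y' -> {1,2}, take 1 (1->1 ok)
  t11 'y' -> {1,2}, take 1 (1->1 ok)
  t12 'y' -> {1,2}, take 2 (1->2 ok)
  t13 'y' -> {1,2}, take 1 (2->1 ok)
  t14 'y' -> {1,2}, take 1 (1->1 ok)
  t15 'y' -> {1,2}, take 1 (1->1 ok)
  t16 'y' -> {1,2}, take 1 (1->1 ok)
  t17 'y' -> {1,2}, take 2 (1->2 ok)
  t18 'x' -> {0}, take 0 (2->0 ok)
  t19 'x' -> {0}, take 0 (0->0 ok)
  t20 'y' -> {1,2}, take 2 (0->2 ok)
  t21 'x' -> {0}, take 0 (2->0 ok)
  t22 'y' -> {1,2}, take 2 (0->2 ok)
  t23 'x' -> {0}, take 0 (2->0 ok)
  t24 'x' -> {0}, take 0 (0->0 ok)
  t25 'y' -> {1,2}, take 2 (0->2 ok)
  t26 'x' -> {0}, take 0 (2->0 ok)
  t27 'x' -> {0}, take 0 (0->0 ok)

0,2,0,2,1,1,1,1,1,1,1,1,2,1,1,1,1,2,0,0,2,0,2,0,0,2,0,0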